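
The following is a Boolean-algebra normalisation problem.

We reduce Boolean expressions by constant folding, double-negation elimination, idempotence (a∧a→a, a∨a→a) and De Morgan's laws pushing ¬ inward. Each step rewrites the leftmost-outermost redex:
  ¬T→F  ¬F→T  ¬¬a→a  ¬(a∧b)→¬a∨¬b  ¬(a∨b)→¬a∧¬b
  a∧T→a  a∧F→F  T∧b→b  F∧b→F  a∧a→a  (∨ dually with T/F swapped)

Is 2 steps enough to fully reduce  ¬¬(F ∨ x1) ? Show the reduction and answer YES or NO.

Answer: YES — reaches normal form x1 in 2 ≤ 2 steps

Reduction:
  start: ¬¬(F ∨ x1)
  →1  F ∨ x1
  →2  x1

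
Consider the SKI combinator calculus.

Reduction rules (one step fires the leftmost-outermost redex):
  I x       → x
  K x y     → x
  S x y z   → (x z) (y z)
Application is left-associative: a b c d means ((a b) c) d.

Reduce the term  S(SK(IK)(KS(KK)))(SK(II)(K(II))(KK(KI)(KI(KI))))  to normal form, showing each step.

Answer: normal form = SSI  (in 7 steps)

Reduction:
  start: S(SK(IK)(KS(KK)))(SK(II)(K(II))(KK(KI)(KI(KI))))
  →1  S(K(KS(KK))(IK(KS(KK))))(SK(II)(K(II))(KK(KI)(KI(KI))))
  →2  S(KS(KK))(SK(II)(K(II))(KK(KI)(KI(KI))))
  →3  SS(SK(II)(K(II))(KK(KI)(KI(KI))))
  →4  SS(K(K(II))(II(K(II)))(KK(KI)(KI(KI))))
  →5  SS(K(II)(KK(KI)(KI(KI))))
  →6  SS(II)
  →7  SSI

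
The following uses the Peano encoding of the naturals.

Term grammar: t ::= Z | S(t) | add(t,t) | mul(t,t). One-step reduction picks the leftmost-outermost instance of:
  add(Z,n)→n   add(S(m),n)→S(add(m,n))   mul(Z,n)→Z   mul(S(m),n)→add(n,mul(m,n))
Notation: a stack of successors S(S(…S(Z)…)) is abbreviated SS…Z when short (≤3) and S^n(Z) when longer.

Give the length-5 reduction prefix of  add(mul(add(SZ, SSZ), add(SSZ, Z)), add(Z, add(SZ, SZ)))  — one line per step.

  start: add(mul(add(SZ, SSZ), add(SSZ, Z)), add(Z, add(SZ, SZ)))
  [1] add(mul(S(add(Z, SSZ)), add(SSZ, Z)), add(Z, add(SZ, SZ)))
  [2] add(add(add(SSZ, Z), mul(add(Z, SSZ), add(SSZ, Z))), add(Z, add(SZ, SZ)))
  [3] add(add(S(add(SZ, Z)), mul(add(Z, SSZ), add(SSZ, Z))), add(Z, add(SZ, SZ)))
  [4] add(S(add(add(SZ, Z), mul(add(Z, SSZ), add(SSZ, Z)))), add(Z, add(SZ, SZ)))
  [5] S(add(add(add(SZ, Z), mul(add(Z, SSZ), add(SSZ, Z))), add(Z, add(SZ, SZ))))

Answer: after 5 steps: S(add(add(add(SZ, Z), mul(add(Z, SSZ), add(SSZ, Z))), add(Z, add(SZ, SZ))))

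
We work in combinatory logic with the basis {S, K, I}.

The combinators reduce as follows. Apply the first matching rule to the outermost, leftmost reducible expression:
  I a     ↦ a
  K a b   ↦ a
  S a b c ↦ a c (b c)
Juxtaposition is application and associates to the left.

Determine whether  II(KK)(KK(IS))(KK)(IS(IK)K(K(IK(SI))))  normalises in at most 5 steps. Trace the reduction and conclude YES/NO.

Answer: YES — reaches normal form KK in 4 ≤ 5 steps

Working:
  start: II(KK)(KK(IS))(KK)(IS(IK)K(K(IK(SI))))
  step 1: I(KK)(KK(IS))(KK)(IS(IK)K(K(IK(SI))))
  step 2: KK(KK(IS))(KK)(IS(IK)K(K(IK(SI))))
  step 3: K(KK)(IS(IK)K(K(IK(SI))))
  step 4: KK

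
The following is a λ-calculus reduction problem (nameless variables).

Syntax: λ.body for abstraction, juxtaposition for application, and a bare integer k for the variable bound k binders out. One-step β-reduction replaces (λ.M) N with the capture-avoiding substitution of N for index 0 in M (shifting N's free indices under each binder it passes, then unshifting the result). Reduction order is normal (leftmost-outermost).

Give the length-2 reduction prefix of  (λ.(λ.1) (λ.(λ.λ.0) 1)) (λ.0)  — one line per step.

  start: (λ.(λ.1) (λ.(λ.λ.0) 1)) (λ.0)
  →1  (λ.λ.0) (λ.(λ.λ.0) (λ.0))
  →2  λ.0

Answer: after 2 steps: λ.0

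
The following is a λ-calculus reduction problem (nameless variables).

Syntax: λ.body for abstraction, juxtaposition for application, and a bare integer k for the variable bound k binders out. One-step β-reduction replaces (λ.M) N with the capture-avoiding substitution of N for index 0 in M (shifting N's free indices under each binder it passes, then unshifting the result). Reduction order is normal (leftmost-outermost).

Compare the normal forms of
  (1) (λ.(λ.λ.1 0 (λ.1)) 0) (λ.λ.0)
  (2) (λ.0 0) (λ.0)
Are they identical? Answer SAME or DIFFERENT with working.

Answer: DIFFERENT — A ⇓ λ.λ.1, B ⇓ λ.0

Working:
Term A:
  start: (λ.(λ.λ.1 0 (λ.1)) 0) (λ.λ.0)
  step 1: (λ.λ.1 0 (λ.1)) (λ.λ.0)
  step 2: λ.(λ.λ.0) 0 (λ.1)
  step 3: λ.(λ.0) (λ.1)
  step 4: λ.λ.1

Term B:
  start: (λ.0 0) (λ.0)
  step 1: (λ.0) (λ.0)
  step 2: λ.0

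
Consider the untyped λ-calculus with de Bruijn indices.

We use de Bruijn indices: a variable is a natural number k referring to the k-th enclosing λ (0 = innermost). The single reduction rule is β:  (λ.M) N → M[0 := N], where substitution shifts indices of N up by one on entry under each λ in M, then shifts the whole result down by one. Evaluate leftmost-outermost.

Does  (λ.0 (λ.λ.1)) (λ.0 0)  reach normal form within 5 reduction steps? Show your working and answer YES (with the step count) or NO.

  start: (λ.0 (λ.λ.1)) (λ.0 0)
  →1  (λ.0 0) (λ.λ.1)
  →2  (λ.λ.1) (λ.λ.1)
  →3  λ.λ.λ.1

Answer: YES — reaches normal form λ.λ.λ.1 in 3 ≤ 5 steps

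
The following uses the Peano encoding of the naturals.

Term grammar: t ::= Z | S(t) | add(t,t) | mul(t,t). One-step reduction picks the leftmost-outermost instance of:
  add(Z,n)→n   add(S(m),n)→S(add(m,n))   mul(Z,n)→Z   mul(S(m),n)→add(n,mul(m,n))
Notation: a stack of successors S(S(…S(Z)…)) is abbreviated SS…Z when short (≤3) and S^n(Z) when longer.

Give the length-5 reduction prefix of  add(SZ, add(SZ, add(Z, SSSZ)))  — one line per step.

  start: add(SZ, add(SZ, add(Z, SSSZ)))
  [1] S(add(Z, add(SZ, add(Z, SSSZ))))
  [2] S(add(SZ, add(Z, SSSZ)))
  [3] S(S(add(Z, add(Z, SSSZ))))
  [4] S(S(add(Z, SSSZ)))
  [5] S^5(Z)

Answer: after 5 steps: S^5(Z)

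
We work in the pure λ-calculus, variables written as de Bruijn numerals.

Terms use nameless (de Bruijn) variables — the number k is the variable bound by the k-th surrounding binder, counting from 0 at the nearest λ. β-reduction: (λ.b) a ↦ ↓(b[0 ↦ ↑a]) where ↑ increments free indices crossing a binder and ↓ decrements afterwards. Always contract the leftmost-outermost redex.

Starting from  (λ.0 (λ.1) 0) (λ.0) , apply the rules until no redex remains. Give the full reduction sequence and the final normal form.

Answer: normal form = λ.0  (in 3 steps)

Working:
  start: (λ.0 (λ.1) 0) (λ.0)
  step 1: (λ.0) (λ.λ.0) (λ.0)
  step 2: (λ.λ.0) (λ.0)
  step 3: λ.0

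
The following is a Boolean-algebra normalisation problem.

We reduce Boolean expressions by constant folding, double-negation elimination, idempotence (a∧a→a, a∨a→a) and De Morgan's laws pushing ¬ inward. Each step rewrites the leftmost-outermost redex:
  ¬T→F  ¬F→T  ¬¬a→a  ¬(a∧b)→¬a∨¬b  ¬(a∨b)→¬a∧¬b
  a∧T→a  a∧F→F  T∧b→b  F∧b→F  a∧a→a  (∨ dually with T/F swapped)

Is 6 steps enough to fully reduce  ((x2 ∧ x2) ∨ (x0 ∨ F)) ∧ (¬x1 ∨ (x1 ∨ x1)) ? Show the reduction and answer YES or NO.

Answer: YES — reaches normal form (x2 ∨ x0) ∧ (¬x1 ∨ x1) in 3 ≤ 6 steps

Derivation:
  start: ((x2 ∧ x2) ∨ (x0 ∨ F)) ∧ (¬x1 ∨ (x1 ∨ x1))
  [1] (x2 ∨ (x0 ∨ F)) ∧ (¬x1 ∨ (x1 ∨ x1))
  [2] (x2 ∨ x0) ∧ (¬x1 ∨ (x1 ∨ x1))
  [3] (x2 ∨ x0) ∧ (¬x1 ∨ x1)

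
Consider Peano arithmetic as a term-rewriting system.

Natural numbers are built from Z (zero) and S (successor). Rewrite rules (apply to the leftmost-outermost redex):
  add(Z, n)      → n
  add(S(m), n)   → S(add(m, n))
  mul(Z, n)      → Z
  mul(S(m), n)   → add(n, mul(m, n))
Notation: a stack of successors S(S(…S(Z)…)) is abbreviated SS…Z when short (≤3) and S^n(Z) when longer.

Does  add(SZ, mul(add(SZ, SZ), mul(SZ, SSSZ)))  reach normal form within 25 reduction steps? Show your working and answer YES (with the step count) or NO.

  start: add(SZ, mul(add(SZ, SZ), mul(SZ, SSSZ)))
  →1  S(add(Z, mul(add(SZ, SZ), mul(SZ, SSSZ))))
  →2  S(mul(add(SZ, SZ), mul(SZ, SSSZ)))
  →3  S(mul(S(add(Z, SZ)), mul(SZ, SSSZ)))
  →4  S(add(mul(SZ, SSSZ), mul(add(Z, SZ), mul(SZ, SSSZ))))
  →5  S(add(add(SSSZ, mul(Z, SSSZ)), mul(add(Z, SZ), mul(SZ, SSSZ))))
  →6  S(add(S(add(SSZ, mul(Z, SSSZ))), mul(add(Z, SZ), mul(SZ, SSSZ))))
  →7  S(S(add(add(SSZ, mul(Z, SSSZ)), mul(add(Z, SZ), mul(SZ, SSSZ)))))
  →8  S(S(add(S(add(SZ, mul(Z, SSSZ))), mul(add(Z, SZ), mul(SZ, SSSZ)))))
  →9  S(S(S(add(add(SZ, mul(Z, SSSZ)), mul(add(Z, SZ), mul(SZ, SSSZ))))))
  →10  S(S(S(add(S(add(Z, mul(Z, SSSZ))), mul(add(Z, SZ), mul(SZ, SSSZ))))))
  →11  S(S(S(S(add(add(Z, mul(Z, SSSZ)), mul(add(Z, SZ), mul(SZ, SSSZ)))))))
  →12  S(S(S(S(add(mul(Z, SSSZ), mul(add(Z, SZ), mul(SZ, SSSZ)))))))
  →13  S(S(S(S(add(Z, mul(add(Z, SZ), mul(SZ, SSSZ)))))))
  →14  S(S(S(S(mul(add(Z, SZ), mul(SZ, SSSZ))))))
  →15  S(S(S(S(mul(SZ, mul(SZ, SSSZ))))))
  →16  S(S(S(S(add(mul(SZ, SSSZ), mul(Z, mul(SZ, SSSZ)))))))
  →17  S(S(S(S(add(add(SSSZ, mul(Z, SSSZ)), mul(Z, mul(SZ, SSSZ)))))))
  →18  S(S(S(S(add(S(add(SSZ, mul(Z, SSSZ))), mul(Z, mul(SZ, SSSZ)))))))
  →19  S(S(S(S(S(add(add(SSZ, mul(Z, SSSZ)), mul(Z, mul(SZ, SSSZ))))))))
  →20  S(S(S(S(S(add(S(add(SZ, mul(Z, SSSZ))), mul(Z, mul(SZ, SSSZ))))))))
  →21  S(S(S(S(S(S(add(add(SZ, mul(Z, SSSZ)), mul(Z, mul(SZ, SSSZ)))))))))
  →22  S(S(S(S(S(S(add(S(add(Z, mul(Z, SSSZ))), mul(Z, mul(SZ, SSSZ)))))))))
  →23  S(S(S(S(S(S(S(add(add(Z, mul(Z, SSSZ)), mul(Z, mul(SZ, SSSZ))))))))))
  →24  S(S(S(S(S(S(S(add(mul(Z, SSSZ), mul(Z, mul(SZ, SSSZ))))))))))
  →25  S(S(S(S(S(S(S(add(Z, mul(Z, mul(SZ, SSSZ))))))))))

Answer: NO — after 25 steps the term is S(S(S(S(S(S(S(add(Z, mul(Z, mul(SZ, SSSZ)))))))))), not yet normal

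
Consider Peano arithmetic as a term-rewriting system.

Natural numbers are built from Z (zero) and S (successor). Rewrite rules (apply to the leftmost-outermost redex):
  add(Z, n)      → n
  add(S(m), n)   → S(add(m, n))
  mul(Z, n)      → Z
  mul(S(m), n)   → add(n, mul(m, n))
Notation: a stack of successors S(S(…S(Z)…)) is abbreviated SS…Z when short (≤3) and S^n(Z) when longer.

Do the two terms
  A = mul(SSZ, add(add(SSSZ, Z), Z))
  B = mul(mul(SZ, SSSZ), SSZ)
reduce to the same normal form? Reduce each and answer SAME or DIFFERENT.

Answer: SAME — A ⇓ S^6(Z), B ⇓ S^6(Z)

Working:
Term A:
  start: mul(SSZ, add(add(SSSZ, Z), Z))
  [1] add(add(add(SSSZ, Z), Z), mul(SZ, add(add(SSSZ, Z), Z)))
  [2] add(add(S(add(SSZ, Z)), Z), mul(SZ, add(add(SSSZ, Z), Z)))
  [3] add(S(add(add(SSZ, Z), Z)), mul(SZ, add(add(SSSZ, Z), Z)))
  [4] S(add(add(add(SSZ, Z), Z), mul(SZ, add(add(SSSZ, Z), Z))))
  [5] S(add(add(S(add(SZ, Z)), Z), mul(SZ, add(add(SSSZ, Z), Z))))
  [6] S(add(S(add(add(SZ, Z), Z)), mul(SZ, add(add(SSSZ, Z), Z))))
  [7] S(S(add(add(add(SZ, Z), Z), mul(SZ, add(add(SSSZ, Z), Z)))))
  [8] S(S(add(add(S(add(Z, Z)), Z), mul(SZ, add(add(SSSZ, Z), Z)))))
  [9] S(S(add(S(add(add(Z, Z), Z)), mul(SZ, add(add(SSSZ, Z), Z)))))
  [10] S(S(S(add(add(add(Z, Z), Z), mul(SZ, add(add(SSSZ, Z), Z))))))
  [11] S(S(S(add(add(Z, Z), mul(SZ, add(add(SSSZ, Z), Z))))))
  [12] S(S(S(add(Z, mul(SZ, add(add(SSSZ, Z), Z))))))
  [13] S(S(S(mul(SZ, add(add(SSSZ, Z), Z)))))
  [14] S(S(S(add(add(add(SSSZ, Z), Z), mul(Z, add(add(SSSZ, Z), Z))))))
  [15] S(S(S(add(add(S(add(SSZ, Z)), Z), mul(Z, add(add(SSSZ, Z), Z))))))
  [16] S(S(S(add(S(add(add(SSZ, Z), Z)), mul(Z, add(add(SSSZ, Z), Z))))))
  [17] S(S(S(S(add(add(add(SSZ, Z), Z), mul(Z, add(add(SSSZ, Z), Z)))))))
  [18] S(S(S(S(add(add(S(add(SZ, Z)), Z), mul(Z, add(add(SSSZ, Z), Z)))))))
  [19] S(S(S(S(add(S(add(add(SZ, Z), Z)), mul(Z, add(add(SSSZ, Z), Z)))))))
  [20] S(S(S(S(S(add(add(add(SZ, Z), Z), mul(Z, add(add(SSSZ, Z), Z))))))))
  [21] S(S(S(S(S(add(add(S(add(Z, Z)), Z), mul(Z, add(add(SSSZ, Z), Z))))))))
  [22] S(S(S(S(S(add(S(add(add(Z, Z), Z)), mul(Z, add(add(SSSZ, Z), Z))))))))
  [23] S(S(S(S(S(S(add(add(add(Z, Z), Z), mul(Z, add(add(SSSZ, Z), Z)))))))))
  [24] S(S(S(S(S(S(add(add(Z, Z), mul(Z, add(add(SSSZ, Z), Z)))))))))
  [25] S(S(S(S(S(S(add(Z, mul(Z, add(add(SSSZ, Z), Z)))))))))
  [26] S(S(S(S(S(S(mul(Z, add(add(SSSZ, Z), Z))))))))
  [27] S^6(Z)

Term B:
  start: mul(mul(SZ, SSSZ), SSZ)
  [1] mul(add(SSSZ, mul(Z, SSSZ)), SSZ)
  [2] mul(S(add(SSZ, mul(Z, SSSZ))), SSZ)
  [3] add(SSZ, mul(add(SSZ, mul(Z, SSSZ)), SSZ))
  [4] S(add(SZ, mul(add(SSZ, mul(Z, SSSZ)), SSZ)))
  [5] S(S(add(Z, mul(add(SSZ, mul(Z, SSSZ)), SSZ))))
  [6] S(S(mul(add(SSZ, mul(Z, SSSZ)), SSZ)))
  [7] S(S(mul(S(add(SZ, mul(Z, SSSZ))), SSZ)))
  [8] S(S(add(SSZ, mul(add(SZ, mul(Z, SSSZ)), SSZ))))
  [9] S(S(S(add(SZ, mul(add(SZ, mul(Z, SSSZ)), SSZ)))))
  [10] S(S(S(S(add(Z, mul(add(SZ, mul(Z, SSSZ)), SSZ))))))
  [11] S(S(S(S(mul(add(SZ, mul(Z, SSSZ)), SSZ)))))
  [12] S(S(S(S(mul(S(add(Z, mul(Z, SSSZ))), SSZ)))))
  [13] S(S(S(S(add(SSZ, mul(add(Z, mul(Z, SSSZ)), SSZ))))))
  [14] S(S(S(S(S(add(SZ, mul(add(Z, mul(Z, SSSZ)), SSZ)))))))
  [15] S(S(S(S(S(S(add(Z, mul(add(Z, mul(Z, SSSZ)), SSZ))))))))
  [16] S(S(S(S(S(S(mul(add(Z, mul(Z, SSSZ)), SSZ)))))))
  [17] S(S(S(S(S(S(mul(mul(Z, SSSZ), SSZ)))))))
  [18] S(S(S(S(S(S(mul(Z, SSZ)))))))
  [19] S^6(Z)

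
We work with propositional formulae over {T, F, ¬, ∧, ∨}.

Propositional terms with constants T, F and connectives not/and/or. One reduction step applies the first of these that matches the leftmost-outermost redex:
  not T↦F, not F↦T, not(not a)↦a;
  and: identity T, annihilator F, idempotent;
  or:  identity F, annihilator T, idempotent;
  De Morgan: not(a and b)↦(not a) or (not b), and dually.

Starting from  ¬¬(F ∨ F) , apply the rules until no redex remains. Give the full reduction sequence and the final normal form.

  start: ¬¬(F ∨ F)
  [1] F ∨ F
  [2] F

Answer: normal form = F  (in 2 steps)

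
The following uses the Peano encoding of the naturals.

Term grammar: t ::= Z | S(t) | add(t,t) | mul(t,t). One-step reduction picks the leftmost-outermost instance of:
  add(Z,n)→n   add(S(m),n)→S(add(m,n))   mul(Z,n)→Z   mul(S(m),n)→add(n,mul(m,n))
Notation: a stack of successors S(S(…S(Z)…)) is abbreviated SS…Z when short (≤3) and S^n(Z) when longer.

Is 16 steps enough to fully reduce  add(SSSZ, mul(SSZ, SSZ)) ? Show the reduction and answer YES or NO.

Answer: YES — reaches normal form S^7(Z) in 13 ≤ 16 steps

Working:
  start: add(SSSZ, mul(SSZ, SSZ))
  →1  S(add(SSZ, mul(SSZ, SSZ)))
  →2  S(S(add(SZ, mul(SSZ, SSZ))))
  →3  S(S(S(add(Z, mul(SSZ, SSZ)))))
  →4  S(S(S(mul(SSZ, SSZ))))
  →5  S(S(S(add(SSZ, mul(SZ, SSZ)))))
  →6  S(S(S(S(add(SZ, mul(SZ, SSZ))))))
  →7  S(S(S(S(S(add(Z, mul(SZ, SSZ)))))))
  →8  S(S(S(S(S(mul(SZ, SSZ))))))
  →9  S(S(S(S(S(add(SSZ, mul(Z, SSZ)))))))
  →10  S(S(S(S(S(S(add(SZ, mul(Z, SSZ))))))))
  →11  S(S(S(S(S(S(S(add(Z, mul(Z, SSZ)))))))))
  →12  S(S(S(S(S(S(S(mul(Z, SSZ))))))))
  →13  S^7(Z)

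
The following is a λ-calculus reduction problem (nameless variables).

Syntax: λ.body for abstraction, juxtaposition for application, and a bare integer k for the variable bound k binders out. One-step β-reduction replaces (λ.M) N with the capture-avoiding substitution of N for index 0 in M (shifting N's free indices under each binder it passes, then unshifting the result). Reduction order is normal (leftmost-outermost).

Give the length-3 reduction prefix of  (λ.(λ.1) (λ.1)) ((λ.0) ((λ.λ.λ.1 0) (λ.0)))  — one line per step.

Answer: after 3 steps: (λ.λ.λ.1 0) (λ.0)

Derivation:
  start: (λ.(λ.1) (λ.1)) ((λ.0) ((λ.λ.λ.1 0) (λ.0)))
  step 1: (λ.(λ.0) ((λ.λ.λ.1 0) (λ.0))) (λ.(λ.0) ((λ.λ.λ.1 0) (λ.0)))
  step 2: (λ.0) ((λ.λ.λ.1 0) (λ.0))
  step 3: (λ.λ.λ.1 0) (λ.0)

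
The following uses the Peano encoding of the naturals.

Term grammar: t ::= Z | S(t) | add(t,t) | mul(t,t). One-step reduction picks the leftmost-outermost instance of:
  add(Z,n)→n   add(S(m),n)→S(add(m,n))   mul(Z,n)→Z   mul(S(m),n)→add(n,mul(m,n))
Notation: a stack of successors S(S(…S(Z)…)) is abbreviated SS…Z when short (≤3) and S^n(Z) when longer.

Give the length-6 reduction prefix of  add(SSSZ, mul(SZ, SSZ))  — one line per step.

  start: add(SSSZ, mul(SZ, SSZ))
  step 1: S(add(SSZ, mul(SZ, SSZ)))
  step 2: S(S(add(SZ, mul(SZ, SSZ))))
  step 3: S(S(S(add(Z, mul(SZ, SSZ)))))
  step 4: S(S(S(mul(SZ, SSZ))))
  step 5: S(S(S(add(SSZ, mul(Z, SSZ)))))
  step 6: S(S(S(S(add(SZ, mul(Z, SSZ))))))

Answer: after 6 steps: S(S(S(S(add(SZ, mul(Z, SSZ))))))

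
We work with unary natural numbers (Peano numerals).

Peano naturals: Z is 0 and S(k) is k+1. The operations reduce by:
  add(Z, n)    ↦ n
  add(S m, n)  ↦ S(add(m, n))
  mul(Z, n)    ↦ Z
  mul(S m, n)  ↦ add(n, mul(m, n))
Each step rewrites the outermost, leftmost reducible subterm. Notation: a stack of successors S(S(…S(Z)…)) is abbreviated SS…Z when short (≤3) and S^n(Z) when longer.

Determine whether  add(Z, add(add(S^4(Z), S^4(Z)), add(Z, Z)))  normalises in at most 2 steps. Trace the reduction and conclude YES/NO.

  start: add(Z, add(add(S^4(Z), S^4(Z)), add(Z, Z)))
  →1  add(add(S^4(Z), S^4(Z)), add(Z, Z))
  →2  add(S(add(SSSZ, S^4(Z))), add(Z, Z))

Answer: NO — after 2 steps the term is add(S(add(SSSZ, S^4(Z))), add(Z, Z)), not yet normal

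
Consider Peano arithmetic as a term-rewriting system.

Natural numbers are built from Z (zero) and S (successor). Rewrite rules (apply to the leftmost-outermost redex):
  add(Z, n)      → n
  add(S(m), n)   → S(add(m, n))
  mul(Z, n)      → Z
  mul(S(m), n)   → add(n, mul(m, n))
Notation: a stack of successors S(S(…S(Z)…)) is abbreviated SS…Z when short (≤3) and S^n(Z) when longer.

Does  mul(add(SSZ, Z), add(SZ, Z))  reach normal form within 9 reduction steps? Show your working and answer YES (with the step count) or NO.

  start: mul(add(SSZ, Z), add(SZ, Z))
  →1  mul(S(add(SZ, Z)), add(SZ, Z))
  →2  add(add(SZ, Z), mul(add(SZ, Z), add(SZ, Z)))
  →3  add(S(add(Z, Z)), mul(add(SZ, Z), add(SZ, Z)))
  →4  S(add(add(Z, Z), mul(add(SZ, Z), add(SZ, Z))))
  →5  S(add(Z, mul(add(SZ, Z), add(SZ, Z))))
  →6  S(mul(add(SZ, Z), add(SZ, Z)))
  →7  S(mul(S(add(Z, Z)), add(SZ, Z)))
  →8  S(add(add(SZ, Z), mul(add(Z, Z), add(SZ, Z))))
  →9  S(add(S(add(Z, Z)), mul(add(Z, Z), add(SZ, Z))))

Answer: NO — after 9 steps the term is S(add(S(add(Z, Z)), mul(add(Z, Z), add(SZ, Z)))), not yet normal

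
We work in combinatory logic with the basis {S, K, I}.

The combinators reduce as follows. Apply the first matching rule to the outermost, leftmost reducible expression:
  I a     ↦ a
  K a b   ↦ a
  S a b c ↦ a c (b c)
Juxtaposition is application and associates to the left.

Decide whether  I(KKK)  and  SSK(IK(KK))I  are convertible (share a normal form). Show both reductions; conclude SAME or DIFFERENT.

Answer: SAME — A ⇓ K, B ⇓ K

Reduction:
Term A:
  start: I(KKK)
  →1  KKK
  →2  K

Term B:
  start: SSK(IK(KK))I
  →1  S(IK(KK))(K(IK(KK)))I
  →2  IK(KK)I(K(IK(KK))I)
  →3  K(KK)I(K(IK(KK))I)
  →4  KK(K(IK(KK))I)
  →5  K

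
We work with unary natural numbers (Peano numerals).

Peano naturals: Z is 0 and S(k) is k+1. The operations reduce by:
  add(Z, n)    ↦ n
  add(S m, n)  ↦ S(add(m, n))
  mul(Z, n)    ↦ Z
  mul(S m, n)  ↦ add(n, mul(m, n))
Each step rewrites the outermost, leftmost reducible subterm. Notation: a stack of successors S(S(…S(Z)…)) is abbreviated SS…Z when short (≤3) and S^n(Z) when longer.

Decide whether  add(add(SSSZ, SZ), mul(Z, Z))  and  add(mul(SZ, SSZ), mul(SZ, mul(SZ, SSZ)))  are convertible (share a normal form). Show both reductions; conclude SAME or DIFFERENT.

Term A:
  start: add(add(SSSZ, SZ), mul(Z, Z))
  step 1: add(S(add(SSZ, SZ)), mul(Z, Z))
  step 2: S(add(add(SSZ, SZ), mul(Z, Z)))
  step 3: S(add(S(add(SZ, SZ)), mul(Z, Z)))
  step 4: S(S(add(add(SZ, SZ), mul(Z, Z))))
  step 5: S(S(add(S(add(Z, SZ)), mul(Z, Z))))
  step 6: S(S(S(add(add(Z, SZ), mul(Z, Z)))))
  step 7: S(S(S(add(SZ, mul(Z, Z)))))
  step 8: S(S(S(S(add(Z, mul(Z, Z))))))
  step 9: S(S(S(S(mul(Z, Z)))))
  step 10: S^4(Z)

Term B:
  start: add(mul(SZ, SSZ), mul(SZ, mul(SZ, SSZ)))
  step 1: add(add(SSZ, mul(Z, SSZ)), mul(SZ, mul(SZ, SSZ)))
  step 2: add(S(add(SZ, mul(Z, SSZ))), mul(SZ, mul(SZ, SSZ)))
  step 3: S(add(add(SZ, mul(Z, SSZ)), mul(SZ, mul(SZ, SSZ))))
  step 4: S(add(S(add(Z, mul(Z, SSZ))), mul(SZ, mul(SZ, SSZ))))
  step 5: S(S(add(add(Z, mul(Z, SSZ)), mul(SZ, mul(SZ, SSZ)))))
  step 6: S(S(add(mul(Z, SSZ), mul(SZ, mul(SZ, SSZ)))))
  step 7: S(S(add(Z, mul(SZ, mul(SZ, SSZ)))))
  step 8: S(S(mul(SZ, mul(SZ, SSZ))))
  step 9: S(S(add(mul(SZ, SSZ), mul(Z, mul(SZ, SSZ)))))
  step 10: S(S(add(add(SSZ, mul(Z, SSZ)), mul(Z, mul(SZ, SSZ)))))
  step 11: S(S(add(S(add(SZ, mul(Z, SSZ))), mul(Z, mul(SZ, SSZ)))))
  step 12: S(S(S(add(add(SZ, mul(Z, SSZ)), mul(Z, mul(SZ, SSZ))))))
  step 13: S(S(S(add(S(add(Z, mul(Z, SSZ))), mul(Z, mul(SZ, SSZ))))))
  step 14: S(S(S(S(add(add(Z, mul(Z, SSZ)), mul(Z, mul(SZ, SSZ)))))))
  step 15: S(S(S(S(add(mul(Z, SSZ), mul(Z, mul(SZ, SSZ)))))))
  step 16: S(S(S(S(add(Z, mul(Z, mul(SZ, SSZ)))))))
  step 17: S(S(S(S(mul(Z, mul(SZ, SSZ))))))
  step 18: S^4(Z)

Answer: SAME — A ⇓ S^4(Z), B ⇓ S^4(Z)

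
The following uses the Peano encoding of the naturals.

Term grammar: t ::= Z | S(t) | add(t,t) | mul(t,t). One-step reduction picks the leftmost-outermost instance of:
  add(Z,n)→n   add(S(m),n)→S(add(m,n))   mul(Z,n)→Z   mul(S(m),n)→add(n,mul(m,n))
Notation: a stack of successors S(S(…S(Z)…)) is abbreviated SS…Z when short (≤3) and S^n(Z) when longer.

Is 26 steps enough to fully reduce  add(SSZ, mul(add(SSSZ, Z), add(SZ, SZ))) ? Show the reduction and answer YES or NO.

  start: add(SSZ, mul(add(SSSZ, Z), add(SZ, SZ)))
  →1  S(add(SZ, mul(add(SSSZ, Z), add(SZ, SZ))))
  →2  S(S(add(Z, mul(add(SSSZ, Z), add(SZ, SZ)))))
  →3  S(S(mul(add(SSSZ, Z), add(SZ, SZ))))
  →4  S(S(mul(S(add(SSZ, Z)), add(SZ, SZ))))
  →5  S(S(add(add(SZ, SZ), mul(add(SSZ, Z), add(SZ, SZ)))))
  →6  S(S(add(S(add(Z, SZ)), mul(add(SSZ, Z), add(SZ, SZ)))))
  →7  S(S(S(add(add(Z, SZ), mul(add(SSZ, Z), add(SZ, SZ))))))
  →8  S(S(S(add(SZ, mul(add(SSZ, Z), add(SZ, SZ))))))
  →9  S(S(S(S(add(Z, mul(add(SSZ, Z), add(SZ, SZ)))))))
  →10  S(S(S(S(mul(add(SSZ, Z), add(SZ, SZ))))))
  →11  S(S(S(S(mul(S(add(SZ, Z)), add(SZ, SZ))))))
  →12  S(S(S(S(add(add(SZ, SZ), mul(add(SZ, Z), add(SZ, SZ)))))))
  →13  S(S(S(S(add(S(add(Z, SZ)), mul(add(SZ, Z), add(SZ, SZ)))))))
  →14  S(S(S(S(S(add(add(Z, SZ), mul(add(SZ, Z), add(SZ, SZ))))))))
  →15  S(S(S(S(S(add(SZ, mul(add(SZ, Z), add(SZ, SZ))))))))
  →16  S(S(S(S(S(S(add(Z, mul(add(SZ, Z), add(SZ, SZ)))))))))
  →17  S(S(S(S(S(S(mul(add(SZ, Z), add(SZ, SZ))))))))
  →18  S(S(S(S(S(S(mul(S(add(Z, Z)), add(SZ, SZ))))))))
  →19  S(S(S(S(S(S(add(add(SZ, SZ), mul(add(Z, Z), add(SZ, SZ)))))))))
  →20  S(S(S(S(S(S(add(S(add(Z, SZ)), mul(add(Z, Z), add(SZ, SZ)))))))))
  →21  S(S(S(S(S(S(S(add(add(Z, SZ), mul(add(Z, Z), add(SZ, SZ))))))))))
  →22  S(S(S(S(S(S(S(add(SZ, mul(add(Z, Z), add(SZ, SZ))))))))))
  →23  S(S(S(S(S(S(S(S(add(Z, mul(add(Z, Z), add(SZ, SZ)))))))))))
  →24  S(S(S(S(S(S(S(S(mul(add(Z, Z), add(SZ, SZ))))))))))
  →25  S(S(S(S(S(S(S(S(mul(Z, add(SZ, SZ))))))))))
  →26  S^8(Z)

Answer: YES — reaches normal form S^8(Z) in 26 ≤ 26 steps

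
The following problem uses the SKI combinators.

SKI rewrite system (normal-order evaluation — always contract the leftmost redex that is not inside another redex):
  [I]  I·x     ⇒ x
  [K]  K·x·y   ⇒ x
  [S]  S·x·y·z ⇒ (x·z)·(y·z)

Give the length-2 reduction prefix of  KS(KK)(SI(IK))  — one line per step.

Answer: after 2 steps: S(SIK)

Working:
  start: KS(KK)(SI(IK))
  →1  S(SI(IK))
  →2  S(SIK)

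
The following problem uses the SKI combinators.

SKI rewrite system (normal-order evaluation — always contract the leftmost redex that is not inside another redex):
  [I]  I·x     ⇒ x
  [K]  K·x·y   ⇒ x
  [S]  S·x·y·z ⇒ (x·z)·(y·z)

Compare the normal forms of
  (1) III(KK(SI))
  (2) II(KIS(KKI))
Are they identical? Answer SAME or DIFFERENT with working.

Term A:
  start: III(KK(SI))
  step 1: II(KK(SI))
  step 2: I(KK(SI))
  step 3: KK(SI)
  step 4: K

Term B:
  start: II(KIS(KKI))
  step 1: I(KIS(KKI))
  step 2: KIS(KKI)
  step 3: I(KKI)
  step 4: KKI
  step 5: K

Answer: SAME — A ⇓ K, B ⇓ K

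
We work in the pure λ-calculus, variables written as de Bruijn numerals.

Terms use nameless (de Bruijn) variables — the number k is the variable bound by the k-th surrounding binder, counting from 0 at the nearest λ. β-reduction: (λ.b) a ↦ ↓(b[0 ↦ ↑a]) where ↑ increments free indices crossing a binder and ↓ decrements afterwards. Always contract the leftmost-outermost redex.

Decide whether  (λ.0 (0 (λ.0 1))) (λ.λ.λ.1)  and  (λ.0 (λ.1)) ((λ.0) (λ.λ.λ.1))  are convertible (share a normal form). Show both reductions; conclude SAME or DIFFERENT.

Term A:
  start: (λ.0 (0 (λ.0 1))) (λ.λ.λ.1)
  →1  (λ.λ.λ.1) ((λ.λ.λ.1) (λ.0 (λ.λ.λ.1)))
  →2  λ.λ.1

Term B:
  start: (λ.0 (λ.1)) ((λ.0) (λ.λ.λ.1))
  →1  (λ.0) (λ.λ.λ.1) (λ.(λ.0) (λ.λ.λ.1))
  →2  (λ.λ.λ.1) (λ.(λ.0) (λ.λ.λ.1))
  →3  λ.λ.1

Answer: SAME — A ⇓ λ.λ.1, B ⇓ λ.λ.1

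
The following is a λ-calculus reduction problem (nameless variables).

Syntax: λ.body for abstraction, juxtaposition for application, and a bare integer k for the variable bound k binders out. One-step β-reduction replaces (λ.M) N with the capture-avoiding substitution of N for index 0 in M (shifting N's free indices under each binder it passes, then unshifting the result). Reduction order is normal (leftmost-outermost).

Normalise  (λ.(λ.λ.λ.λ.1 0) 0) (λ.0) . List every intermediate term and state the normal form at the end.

  start: (λ.(λ.λ.λ.λ.1 0) 0) (λ.0)
  [1] (λ.λ.λ.λ.1 0) (λ.0)
  [2] λ.λ.λ.1 0

Answer: normal form = λ.λ.λ.1 0  (in 2 steps)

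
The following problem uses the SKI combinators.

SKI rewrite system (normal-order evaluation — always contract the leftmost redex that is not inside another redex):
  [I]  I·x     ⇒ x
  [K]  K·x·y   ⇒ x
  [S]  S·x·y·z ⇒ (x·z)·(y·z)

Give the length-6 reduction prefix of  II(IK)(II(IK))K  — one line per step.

Answer: after 6 steps: IK

Derivation:
  start: II(IK)(II(IK))K
  [1] I(IK)(II(IK))K
  [2] IK(II(IK))K
  [3] K(II(IK))K
  [4] II(IK)
  [5] I(IK)
  [6] IK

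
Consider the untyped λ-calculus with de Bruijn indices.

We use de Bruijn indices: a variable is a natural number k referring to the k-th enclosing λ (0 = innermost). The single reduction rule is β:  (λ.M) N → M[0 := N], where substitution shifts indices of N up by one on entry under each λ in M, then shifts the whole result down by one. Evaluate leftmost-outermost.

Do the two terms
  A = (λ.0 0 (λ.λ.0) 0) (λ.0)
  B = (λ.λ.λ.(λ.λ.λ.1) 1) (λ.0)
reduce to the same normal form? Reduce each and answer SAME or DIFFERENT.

Answer: DIFFERENT — A ⇓ λ.0, B ⇓ λ.λ.λ.λ.1

Derivation:
Term A:
  start: (λ.0 0 (λ.λ.0) 0) (λ.0)
  step 1: (λ.0) (λ.0) (λ.λ.0) (λ.0)
  step 2: (λ.0) (λ.λ.0) (λ.0)
  step 3: (λ.λ.0) (λ.0)
  step 4: λ.0

Term B:
  start: (λ.λ.λ.(λ.λ.λ.1) 1) (λ.0)
  step 1: λ.λ.(λ.λ.λ.1) 1
  step 2: λ.λ.λ.λ.1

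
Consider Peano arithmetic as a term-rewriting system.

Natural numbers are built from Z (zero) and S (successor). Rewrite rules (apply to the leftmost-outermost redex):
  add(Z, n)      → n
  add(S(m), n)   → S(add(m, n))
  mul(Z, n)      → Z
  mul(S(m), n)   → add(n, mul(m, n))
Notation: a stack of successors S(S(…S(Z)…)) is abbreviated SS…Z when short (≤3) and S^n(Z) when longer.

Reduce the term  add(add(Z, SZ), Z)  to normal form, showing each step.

  start: add(add(Z, SZ), Z)
  [1] add(SZ, Z)
  [2] S(add(Z, Z))
  [3] SZ

Answer: normal form = SZ  (in 3 steps)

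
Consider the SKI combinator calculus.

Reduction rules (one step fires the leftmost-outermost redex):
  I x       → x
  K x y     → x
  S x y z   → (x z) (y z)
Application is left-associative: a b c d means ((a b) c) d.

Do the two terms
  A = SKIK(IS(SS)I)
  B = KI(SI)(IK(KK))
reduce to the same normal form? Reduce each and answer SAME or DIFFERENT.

Term A:
  start: SKIK(IS(SS)I)
  →1  KK(IK)(IS(SS)I)
  →2  K(IS(SS)I)
  →3  K(S(SS)I)

Term B:
  start: KI(SI)(IK(KK))
  →1  I(IK(KK))
  →2  IK(KK)
  →3  K(KK)

Answer: DIFFERENT — A ⇓ K(S(SS)I), B ⇓ K(KK)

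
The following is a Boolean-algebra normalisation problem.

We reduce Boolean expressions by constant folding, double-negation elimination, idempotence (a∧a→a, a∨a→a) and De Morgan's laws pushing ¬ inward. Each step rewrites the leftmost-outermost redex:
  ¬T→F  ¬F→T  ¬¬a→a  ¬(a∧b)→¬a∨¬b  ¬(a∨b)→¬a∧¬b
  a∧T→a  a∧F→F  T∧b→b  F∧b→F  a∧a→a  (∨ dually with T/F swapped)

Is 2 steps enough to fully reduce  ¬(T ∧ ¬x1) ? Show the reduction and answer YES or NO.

Answer: NO — after 2 steps the term is F ∨ ¬¬x1, not yet normal

Derivation:
  start: ¬(T ∧ ¬x1)
  step 1: ¬T ∨ ¬¬x1
  step 2: F ∨ ¬¬x1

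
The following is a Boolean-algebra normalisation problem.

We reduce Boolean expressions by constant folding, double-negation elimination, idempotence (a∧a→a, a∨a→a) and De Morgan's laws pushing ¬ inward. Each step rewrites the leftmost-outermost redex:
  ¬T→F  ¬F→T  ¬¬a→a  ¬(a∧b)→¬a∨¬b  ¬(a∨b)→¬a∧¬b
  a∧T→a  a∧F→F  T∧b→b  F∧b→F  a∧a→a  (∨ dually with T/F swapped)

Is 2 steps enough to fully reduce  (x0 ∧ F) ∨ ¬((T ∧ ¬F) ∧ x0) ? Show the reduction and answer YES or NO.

Answer: NO — after 2 steps the term is ¬((T ∧ ¬F) ∧ x0), not yet normal

Working:
  start: (x0 ∧ F) ∨ ¬((T ∧ ¬F) ∧ x0)
  step 1: F ∨ ¬((T ∧ ¬F) ∧ x0)
  step 2: ¬((T ∧ ¬F) ∧ x0)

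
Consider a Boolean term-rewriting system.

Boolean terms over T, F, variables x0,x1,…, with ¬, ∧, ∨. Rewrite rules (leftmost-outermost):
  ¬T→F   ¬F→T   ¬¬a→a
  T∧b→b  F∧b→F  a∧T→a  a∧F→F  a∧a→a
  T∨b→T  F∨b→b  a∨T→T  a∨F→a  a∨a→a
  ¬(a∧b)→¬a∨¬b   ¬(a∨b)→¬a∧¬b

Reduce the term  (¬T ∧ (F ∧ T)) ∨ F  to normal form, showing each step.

  start: (¬T ∧ (F ∧ T)) ∨ F
  [1] ¬T ∧ (F ∧ T)
  [2] F ∧ (F ∧ T)
  [3] F

Answer: normal form = F  (in 3 steps)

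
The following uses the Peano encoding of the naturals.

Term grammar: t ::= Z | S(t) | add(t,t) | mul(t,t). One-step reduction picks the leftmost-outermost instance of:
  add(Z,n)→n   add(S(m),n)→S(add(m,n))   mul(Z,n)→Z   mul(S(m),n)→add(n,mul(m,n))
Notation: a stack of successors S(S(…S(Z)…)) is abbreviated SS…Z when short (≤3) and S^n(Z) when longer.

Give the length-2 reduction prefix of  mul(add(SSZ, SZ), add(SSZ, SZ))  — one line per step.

  start: mul(add(SSZ, SZ), add(SSZ, SZ))
  [1] mul(S(add(SZ, SZ)), add(SSZ, SZ))
  [2] add(add(SSZ, SZ), mul(add(SZ, SZ), add(SSZ, SZ)))

Answer: after 2 steps: add(add(SSZ, SZ), mul(add(SZ, SZ), add(SSZ, SZ)))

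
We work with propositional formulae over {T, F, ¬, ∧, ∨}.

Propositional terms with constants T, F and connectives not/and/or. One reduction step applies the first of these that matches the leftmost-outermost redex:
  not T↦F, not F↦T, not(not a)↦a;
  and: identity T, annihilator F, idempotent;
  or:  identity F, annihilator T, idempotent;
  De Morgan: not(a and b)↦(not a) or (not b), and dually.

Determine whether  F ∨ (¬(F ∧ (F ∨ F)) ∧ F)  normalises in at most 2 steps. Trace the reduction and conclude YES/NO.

  start: F ∨ (¬(F ∧ (F ∨ F)) ∧ F)
  →1  ¬(F ∧ (F ∨ F)) ∧ F
  →2  F

Answer: YES — reaches normal form F in 2 ≤ 2 steps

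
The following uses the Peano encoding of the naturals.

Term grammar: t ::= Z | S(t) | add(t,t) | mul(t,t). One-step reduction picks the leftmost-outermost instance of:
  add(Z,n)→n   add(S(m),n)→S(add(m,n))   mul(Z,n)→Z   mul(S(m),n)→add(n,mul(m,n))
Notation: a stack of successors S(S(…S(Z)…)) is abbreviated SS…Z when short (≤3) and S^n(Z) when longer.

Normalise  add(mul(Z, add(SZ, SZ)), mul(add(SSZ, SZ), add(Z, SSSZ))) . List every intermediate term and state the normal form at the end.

  start: add(mul(Z, add(SZ, SZ)), mul(add(SSZ, SZ), add(Z, SSSZ)))
  [1] add(Z, mul(add(SSZ, SZ), add(Z, SSSZ)))
  [2] mul(add(SSZ, SZ), add(Z, SSSZ))
  [3] mul(S(add(SZ, SZ)), add(Z, SSSZ))
  [4] add(add(Z, SSSZ), mul(add(SZ, SZ), add(Z, SSSZ)))
  [5] add(SSSZ, mul(add(SZ, SZ), add(Z, SSSZ)))
  [6] S(add(SSZ, mul(add(SZ, SZ), add(Z, SSSZ))))
  [7] S(S(add(SZ, mul(add(SZ, SZ), add(Z, SSSZ)))))
  [8] S(S(S(add(Z, mul(add(SZ, SZ), add(Z, SSSZ))))))
  [9] S(S(S(mul(add(SZ, SZ), add(Z, SSSZ)))))
  [10] S(S(S(mul(S(add(Z, SZ)), add(Z, SSSZ)))))
  [11] S(S(S(add(add(Z, SSSZ), mul(add(Z, SZ), add(Z, SSSZ))))))
  [12] S(S(S(add(SSSZ, mul(add(Z, SZ), add(Z, SSSZ))))))
  [13] S(S(S(S(add(SSZ, mul(add(Z, SZ), add(Z, SSSZ)))))))
  [14] S(S(S(S(S(add(SZ, mul(add(Z, SZ), add(Z, SSSZ))))))))
  [15] S(S(S(S(S(S(add(Z, mul(add(Z, SZ), add(Z, SSSZ)))))))))
  [16] S(S(S(S(S(S(mul(add(Z, SZ), add(Z, SSSZ))))))))
  [17] S(S(S(S(S(S(mul(SZ, add(Z, SSSZ))))))))
  [18] S(S(S(S(S(S(add(add(Z, SSSZ), mul(Z, add(Z, SSSZ)))))))))
  [19] S(S(S(S(S(S(add(SSSZ, mul(Z, add(Z, SSSZ)))))))))
  [20] S(S(S(S(S(S(S(add(SSZ, mul(Z, add(Z, SSSZ))))))))))
  [21] S(S(S(S(S(S(S(S(add(SZ, mul(Z, add(Z, SSSZ)))))))))))
  [22] S(S(S(S(S(S(S(S(S(add(Z, mul(Z, add(Z, SSSZ))))))))))))
  [23] S(S(S(S(S(S(S(S(S(mul(Z, add(Z, SSSZ)))))))))))
  [24] S^9(Z)

Answer: normal form = S^9(Z)  (in 24 steps)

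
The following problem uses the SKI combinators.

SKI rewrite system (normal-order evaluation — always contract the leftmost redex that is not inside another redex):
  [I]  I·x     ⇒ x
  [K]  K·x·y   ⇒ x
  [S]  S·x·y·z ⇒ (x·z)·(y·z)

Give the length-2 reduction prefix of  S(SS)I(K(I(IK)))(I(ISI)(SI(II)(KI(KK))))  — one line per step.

  start: S(SS)I(K(I(IK)))(I(ISI)(SI(II)(KI(KK))))
  →1  SS(K(I(IK)))(I(K(I(IK))))(I(ISI)(SI(II)(KI(KK))))
  →2  S(I(K(I(IK))))(K(I(IK))(I(K(I(IK)))))(I(ISI)(SI(II)(KI(KK))))

Answer: after 2 steps: S(I(K(I(IK))))(K(I(IK))(I(K(I(IK)))))(I(ISI)(SI(II)(KI(KK))))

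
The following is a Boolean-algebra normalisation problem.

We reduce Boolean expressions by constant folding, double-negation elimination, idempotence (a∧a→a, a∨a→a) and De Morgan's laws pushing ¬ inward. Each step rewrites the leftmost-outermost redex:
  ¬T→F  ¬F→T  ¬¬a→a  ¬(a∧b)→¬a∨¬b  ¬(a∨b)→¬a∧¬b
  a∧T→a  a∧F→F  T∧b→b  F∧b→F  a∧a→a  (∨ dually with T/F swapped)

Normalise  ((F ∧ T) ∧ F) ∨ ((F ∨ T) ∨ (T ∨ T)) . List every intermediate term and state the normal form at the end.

Answer: normal form = T  (in 4 steps)

Derivation:
  start: ((F ∧ T) ∧ F) ∨ ((F ∨ T) ∨ (T ∨ T))
  [1] F ∨ ((F ∨ T) ∨ (T ∨ T))
  [2] (F ∨ T) ∨ (T ∨ T)
  [3] T ∨ (T ∨ T)
  [4] T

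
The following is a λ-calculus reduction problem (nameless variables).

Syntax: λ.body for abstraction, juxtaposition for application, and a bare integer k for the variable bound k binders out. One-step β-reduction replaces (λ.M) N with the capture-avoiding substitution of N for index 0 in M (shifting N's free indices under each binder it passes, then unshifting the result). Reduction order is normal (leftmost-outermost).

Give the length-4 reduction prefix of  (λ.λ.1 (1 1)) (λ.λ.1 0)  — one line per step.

Answer: after 4 steps: λ.λ.(λ.λ.1 0) 0

Derivation:
  start: (λ.λ.1 (1 1)) (λ.λ.1 0)
  →1  λ.(λ.λ.1 0) ((λ.λ.1 0) (λ.λ.1 0))
  →2  λ.λ.(λ.λ.1 0) (λ.λ.1 0) 0
  →3  λ.λ.(λ.(λ.λ.1 0) 0) 0
  →4  λ.λ.(λ.λ.1 0) 0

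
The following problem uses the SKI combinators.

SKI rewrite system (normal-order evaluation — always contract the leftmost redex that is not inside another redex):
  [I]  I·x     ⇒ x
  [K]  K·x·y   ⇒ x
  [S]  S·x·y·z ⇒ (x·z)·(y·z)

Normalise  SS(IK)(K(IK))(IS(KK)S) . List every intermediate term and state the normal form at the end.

Answer: normal form = K(KK)  (in 7 steps)

Derivation:
  start: SS(IK)(K(IK))(IS(KK)S)
  →1  S(K(IK))(IK(K(IK)))(IS(KK)S)
  →2  K(IK)(IS(KK)S)(IK(K(IK))(IS(KK)S))
  →3  IK(IK(K(IK))(IS(KK)S))
  →4  K(IK(K(IK))(IS(KK)S))
  →5  K(K(K(IK))(IS(KK)S))
  →6  K(K(IK))
  →7  K(KK)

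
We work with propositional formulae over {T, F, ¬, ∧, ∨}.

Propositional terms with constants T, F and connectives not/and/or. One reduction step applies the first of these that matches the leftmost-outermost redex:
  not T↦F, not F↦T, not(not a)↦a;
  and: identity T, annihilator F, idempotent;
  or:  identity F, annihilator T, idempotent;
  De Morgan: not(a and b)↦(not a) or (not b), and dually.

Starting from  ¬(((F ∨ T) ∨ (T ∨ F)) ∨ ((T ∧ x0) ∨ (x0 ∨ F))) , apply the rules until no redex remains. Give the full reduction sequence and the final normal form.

  start: ¬(((F ∨ T) ∨ (T ∨ F)) ∨ ((T ∧ x0) ∨ (x0 ∨ F)))
  step 1: ¬((F ∨ T) ∨ (T ∨ F)) ∧ ¬((T ∧ x0) ∨ (x0 ∨ F))
  step 2: (¬(F ∨ T) ∧ ¬(T ∨ F)) ∧ ¬((T ∧ x0) ∨ (x0 ∨ F))
  step 3: ((¬F ∧ ¬T) ∧ ¬(T ∨ F)) ∧ ¬((T ∧ x0) ∨ (x0 ∨ F))
  step 4: ((T ∧ ¬T) ∧ ¬(T ∨ F)) ∧ ¬((T ∧ x0) ∨ (x0 ∨ F))
  step 5: (¬T ∧ ¬(T ∨ F)) ∧ ¬((T ∧ x0) ∨ (x0 ∨ F))
  step 6: (F ∧ ¬(T ∨ F)) ∧ ¬((T ∧ x0) ∨ (x0 ∨ F))
  step 7: F ∧ ¬((T ∧ x0) ∨ (x0 ∨ F))
  step 8: F

Answer: normal form = F  (in 8 steps)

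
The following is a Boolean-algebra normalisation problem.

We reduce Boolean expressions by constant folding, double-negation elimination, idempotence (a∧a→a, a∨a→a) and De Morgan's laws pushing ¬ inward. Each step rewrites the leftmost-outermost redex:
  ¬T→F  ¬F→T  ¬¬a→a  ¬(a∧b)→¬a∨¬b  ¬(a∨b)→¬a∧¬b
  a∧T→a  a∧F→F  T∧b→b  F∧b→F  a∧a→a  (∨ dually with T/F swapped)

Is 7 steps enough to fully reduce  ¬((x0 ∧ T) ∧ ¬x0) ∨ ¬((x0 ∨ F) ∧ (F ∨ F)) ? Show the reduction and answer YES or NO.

  start: ¬((x0 ∧ T) ∧ ¬x0) ∨ ¬((x0 ∨ F) ∧ (F ∨ F))
  step 1: (¬(x0 ∧ T) ∨ ¬¬x0) ∨ ¬((x0 ∨ F) ∧ (F ∨ F))
  step 2: ((¬x0 ∨ ¬T) ∨ ¬¬x0) ∨ ¬((x0 ∨ F) ∧ (F ∨ F))
  step 3: ((¬x0 ∨ F) ∨ ¬¬x0) ∨ ¬((x0 ∨ F) ∧ (F ∨ F))
  step 4: (¬x0 ∨ ¬¬x0) ∨ ¬((x0 ∨ F) ∧ (F ∨ F))
  step 5: (¬x0 ∨ x0) ∨ ¬((x0 ∨ F) ∧ (F ∨ F))
  step 6: (¬x0 ∨ x0) ∨ (¬(x0 ∨ F) ∨ ¬(F ∨ F))
  step 7: (¬x0 ∨ x0) ∨ ((¬x0 ∧ ¬F) ∨ ¬(F ∨ F))

Answer: NO — after 7 steps the term is (¬x0 ∨ x0) ∨ ((¬x0 ∧ ¬F) ∨ ¬(F ∨ F)), not yet normal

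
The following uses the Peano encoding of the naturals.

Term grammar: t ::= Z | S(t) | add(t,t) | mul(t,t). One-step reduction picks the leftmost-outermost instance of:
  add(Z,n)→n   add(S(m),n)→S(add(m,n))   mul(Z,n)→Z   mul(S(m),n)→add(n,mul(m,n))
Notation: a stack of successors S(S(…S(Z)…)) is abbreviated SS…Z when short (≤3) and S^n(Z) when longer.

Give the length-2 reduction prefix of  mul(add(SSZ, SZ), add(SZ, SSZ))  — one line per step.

Answer: after 2 steps: add(add(SZ, SSZ), mul(add(SZ, SZ), add(SZ, SSZ)))

Working:
  start: mul(add(SSZ, SZ), add(SZ, SSZ))
  [1] mul(S(add(SZ, SZ)), add(SZ, SSZ))
  [2] add(add(SZ, SSZ), mul(add(SZ, SZ), add(SZ, SSZ)))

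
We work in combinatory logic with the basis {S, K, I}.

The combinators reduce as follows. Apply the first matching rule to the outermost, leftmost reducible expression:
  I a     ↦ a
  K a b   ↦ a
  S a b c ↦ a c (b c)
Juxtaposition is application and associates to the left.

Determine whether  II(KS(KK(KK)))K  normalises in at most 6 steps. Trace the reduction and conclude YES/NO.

  start: II(KS(KK(KK)))K
  →1  I(KS(KK(KK)))K
  →2  KS(KK(KK))K
  →3  SK

Answer: YES — reaches normal form SK in 3 ≤ 6 steps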